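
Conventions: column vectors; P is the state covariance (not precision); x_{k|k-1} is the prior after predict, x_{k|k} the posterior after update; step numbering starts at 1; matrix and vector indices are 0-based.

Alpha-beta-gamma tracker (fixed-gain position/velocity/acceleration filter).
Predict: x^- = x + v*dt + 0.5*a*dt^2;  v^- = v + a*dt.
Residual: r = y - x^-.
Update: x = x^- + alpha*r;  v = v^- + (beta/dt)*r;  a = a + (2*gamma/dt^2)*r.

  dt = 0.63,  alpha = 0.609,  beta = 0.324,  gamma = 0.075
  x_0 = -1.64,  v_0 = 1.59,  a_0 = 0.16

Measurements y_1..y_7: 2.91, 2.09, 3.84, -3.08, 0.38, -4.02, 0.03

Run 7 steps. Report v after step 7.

step 1: x_pred=-0.6065  r=3.5165  x^+=1.5350  v^+=3.4993  a^+=1.4890
step 2: x_pred=4.0351  r=-1.9451  x^+=2.8505  v^+=3.4371  a^+=0.7539
step 3: x_pred=5.1655  r=-1.3255  x^+=4.3583  v^+=3.2303  a^+=0.2530
step 4: x_pred=6.4436  r=-9.5236  x^+=0.6437  v^+=-1.5081  a^+=-3.3463
step 5: x_pred=-0.9705  r=1.3505  x^+=-0.1480  v^+=-2.9218  a^+=-2.8359
step 6: x_pred=-2.5515  r=-1.4685  x^+=-3.4458  v^+=-5.4636  a^+=-3.3909
step 7: x_pred=-7.5608  r=7.5908  x^+=-2.9380  v^+=-3.6960  a^+=-0.5221

v_post = -3.6960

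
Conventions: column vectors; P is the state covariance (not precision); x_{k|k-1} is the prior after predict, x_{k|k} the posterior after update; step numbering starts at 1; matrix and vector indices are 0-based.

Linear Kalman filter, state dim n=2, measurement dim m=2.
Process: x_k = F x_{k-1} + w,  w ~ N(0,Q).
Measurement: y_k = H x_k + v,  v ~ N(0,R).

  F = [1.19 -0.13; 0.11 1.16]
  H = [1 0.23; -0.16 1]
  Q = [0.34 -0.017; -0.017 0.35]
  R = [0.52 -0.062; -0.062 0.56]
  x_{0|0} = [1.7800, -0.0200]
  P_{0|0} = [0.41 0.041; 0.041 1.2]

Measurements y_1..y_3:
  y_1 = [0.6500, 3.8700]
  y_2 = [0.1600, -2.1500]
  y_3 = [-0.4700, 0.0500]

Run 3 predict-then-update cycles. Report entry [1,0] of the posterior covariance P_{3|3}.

step 1: x^-=[2.1208, 0.1726]  P^-=[0.9282 -0.0883; -0.0883 1.9801]  S=[1.5123 0.1599; 0.1599 2.5922]  K=[0.6140 -0.1292; 0.1625 0.7593]  nu=[-1.5105, 4.0367]  x^+=[0.6717, 2.9923]  P^+=[0.3402 -0.0560; -0.0560 0.4062]
step 2: x^-=[0.4104, 3.5450]  P^-=[0.8459 -0.1102; -0.1102 0.8864]  S=[1.3621 -0.0997; -0.0997 1.5033]  K=[0.5933 -0.1240; 0.1133 0.6089]  nu=[-1.0657, -5.6293]  x^+=[0.4762, -0.0032]  P^+=[0.3286 -0.0537; -0.0537 0.3254]
step 3: x^-=[0.5671, 0.0486]  P^-=[0.8274 -0.0964; -0.0964 0.7781]  S=[1.3442 -0.1083; -0.1083 1.3901]  K=[0.5895 -0.1187; 0.1081 0.5792]  nu=[-1.0483, 0.0921]  x^+=[-0.0618, -0.0113]  P^+=[0.3256 -0.0509; -0.0509 0.3095]

P_post[1,0] = -0.0509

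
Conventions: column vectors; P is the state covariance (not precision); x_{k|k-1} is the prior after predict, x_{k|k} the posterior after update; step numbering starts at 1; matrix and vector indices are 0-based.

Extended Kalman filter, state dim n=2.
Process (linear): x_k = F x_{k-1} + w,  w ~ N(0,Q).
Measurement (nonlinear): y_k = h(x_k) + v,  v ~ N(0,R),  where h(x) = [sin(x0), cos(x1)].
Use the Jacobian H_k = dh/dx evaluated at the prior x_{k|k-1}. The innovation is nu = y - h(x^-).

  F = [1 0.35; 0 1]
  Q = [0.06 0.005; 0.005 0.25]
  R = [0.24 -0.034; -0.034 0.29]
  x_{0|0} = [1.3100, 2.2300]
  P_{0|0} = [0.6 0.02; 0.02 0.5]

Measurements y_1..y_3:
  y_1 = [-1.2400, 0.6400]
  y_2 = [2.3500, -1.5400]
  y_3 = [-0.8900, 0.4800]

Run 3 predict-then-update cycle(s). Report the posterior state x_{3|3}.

x_post = [3.5953, 1.6313]

step 1: x^-=[2.0905, 2.2300]  P^-=[0.7352 0.2000; 0.2000 0.7500]  H_jac=[-0.4966 0.0000; 0.0000 -0.7905]  S=[0.4213 0.0445; 0.0445 0.7586]  K=[-0.8499 -0.1585; -0.1541 -0.7724]  nu=[-2.1080, 1.2525]  x^+=[3.6835, 1.5874]  P^+=[0.3999 0.0216; 0.0216 0.2767]
step 2: x^-=[4.2391, 1.5874]  P^-=[0.5089 0.1235; 0.1235 0.5267]  H_jac=[-0.4558 0.0000; 0.0000 -0.9999]  S=[0.3457 0.0223; 0.0223 0.8166]  K=[-0.6624 -0.1331; -0.1214 -0.6416]  nu=[3.2401, -1.5234]  x^+=[2.2957, 2.1714]  P^+=[0.3388 0.0161; 0.0161 0.1820]
step 3: x^-=[3.0557, 2.1714]  P^-=[0.4324 0.0848; 0.0848 0.4320]  H_jac=[-0.9963 0.0000; 0.0000 -0.8250]  S=[0.6692 0.0357; 0.0357 0.5840]  K=[-0.6394 -0.0807; -0.0940 -0.6045]  nu=[-0.9758, 1.0451]  x^+=[3.5953, 1.6313]  P^+=[0.1513 0.0020; 0.0020 0.2086]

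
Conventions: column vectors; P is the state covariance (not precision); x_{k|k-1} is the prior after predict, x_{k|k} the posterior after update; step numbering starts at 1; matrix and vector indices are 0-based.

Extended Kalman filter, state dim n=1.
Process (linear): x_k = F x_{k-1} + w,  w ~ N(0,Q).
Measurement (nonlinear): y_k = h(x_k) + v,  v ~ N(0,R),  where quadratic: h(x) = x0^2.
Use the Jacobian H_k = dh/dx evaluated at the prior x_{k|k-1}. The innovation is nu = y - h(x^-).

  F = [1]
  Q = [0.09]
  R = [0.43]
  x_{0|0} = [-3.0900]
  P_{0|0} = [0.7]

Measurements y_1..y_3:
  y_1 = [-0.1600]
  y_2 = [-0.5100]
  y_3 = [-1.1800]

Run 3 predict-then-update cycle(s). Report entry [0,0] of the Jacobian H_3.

H_jac[0,0] = -1.7892

step 1: x^-=[-3.0900]  P^-=[0.7900]  H_jac=[-6.1800]  S=[30.6020]  K=[-0.1595]  nu=[-9.7081]  x^+=[-1.5412]  P^+=[0.0111]
step 2: x^-=[-1.5412]  P^-=[0.1011]  H_jac=[-3.0824]  S=[1.3906]  K=[-0.2241]  nu=[-2.8852]  x^+=[-0.8946]  P^+=[0.0313]
step 3: x^-=[-0.8946]  P^-=[0.1213]  H_jac=[-1.7892]  S=[0.8182]  K=[-0.2652]  nu=[-1.9803]  x^+=[-0.3695]  P^+=[0.0637]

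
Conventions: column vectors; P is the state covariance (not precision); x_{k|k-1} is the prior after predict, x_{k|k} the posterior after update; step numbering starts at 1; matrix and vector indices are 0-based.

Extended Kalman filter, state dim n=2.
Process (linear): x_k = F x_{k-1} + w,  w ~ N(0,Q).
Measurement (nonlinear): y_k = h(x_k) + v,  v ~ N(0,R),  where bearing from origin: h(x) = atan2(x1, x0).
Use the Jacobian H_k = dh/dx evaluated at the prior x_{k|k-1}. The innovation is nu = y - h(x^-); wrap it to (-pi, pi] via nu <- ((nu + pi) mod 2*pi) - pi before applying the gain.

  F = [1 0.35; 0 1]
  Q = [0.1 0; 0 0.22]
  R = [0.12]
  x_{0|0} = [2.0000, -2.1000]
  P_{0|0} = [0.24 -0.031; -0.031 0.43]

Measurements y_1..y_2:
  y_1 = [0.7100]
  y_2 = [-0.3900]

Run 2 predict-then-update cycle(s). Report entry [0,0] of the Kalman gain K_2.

K[0,0] = 0.4342

step 1: x^-=[1.2650, -2.1000]  P^-=[0.3710 0.1195; 0.1195 0.6500]  H_jac=[0.3494 0.2105]  S=[0.2117]  K=[0.7312; 0.8436]  nu=[1.7386]  x^+=[2.5363, -0.6333]  P^+=[0.2578 -0.0111; -0.0111 0.4994]
step 2: x^-=[2.3147, -0.6333]  P^-=[0.4112 0.1637; 0.1637 0.7194]  H_jac=[0.1100 0.4019]  S=[0.2557]  K=[0.4342; 1.2014]  nu=[-0.1230]  x^+=[2.2613, -0.7810]  P^+=[0.3630 0.0303; 0.0303 0.3504]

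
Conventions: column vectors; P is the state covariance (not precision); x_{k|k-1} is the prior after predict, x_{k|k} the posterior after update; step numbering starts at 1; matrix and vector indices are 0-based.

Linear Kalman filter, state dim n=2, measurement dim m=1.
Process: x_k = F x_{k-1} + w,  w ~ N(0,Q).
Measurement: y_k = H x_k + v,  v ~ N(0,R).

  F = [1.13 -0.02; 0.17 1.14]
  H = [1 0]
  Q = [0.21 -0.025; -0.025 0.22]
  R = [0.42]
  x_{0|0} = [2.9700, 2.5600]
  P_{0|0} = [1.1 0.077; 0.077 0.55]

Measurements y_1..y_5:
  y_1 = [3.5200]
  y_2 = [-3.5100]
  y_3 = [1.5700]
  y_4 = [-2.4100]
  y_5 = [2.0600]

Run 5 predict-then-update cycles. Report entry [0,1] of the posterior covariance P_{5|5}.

step 1: x^-=[3.3049, 3.4233]  P^-=[1.6113 0.2727; 0.2727 0.9964]  S=[2.0313]  K=[0.7932; 0.1342]  nu=[0.2151]  x^+=[3.4755, 3.4522]  P^+=[0.3332 0.0564; 0.0564 0.9598]
step 2: x^-=[3.8583, 4.5263]  P^-=[0.6332 0.0896; 0.0896 1.4988]  S=[1.0532]  K=[0.6012; 0.0850]  nu=[-7.3683]  x^+=[-0.5718, 3.8998]  P^+=[0.2525 0.0357; 0.0357 1.4912]
step 3: x^-=[-0.7241, 4.3486]  P^-=[0.5314 0.0354; 0.0354 2.1791]  S=[0.9514]  K=[0.5586; 0.0372]  nu=[2.2941]  x^+=[0.5573, 4.4339]  P^+=[0.2346 0.0156; 0.0156 2.1778]
step 4: x^-=[0.5411, 5.1494]  P^-=[0.5097 -0.0095; -0.0095 3.0631]  S=[0.9297]  K=[0.5482; -0.0102]  nu=[-2.9511]  x^+=[-1.0769, 5.1796]  P^+=[0.2303 -0.0043; -0.0043 3.0630]
step 5: x^-=[-1.3204, 5.7217]  P^-=[0.5054 -0.0561; -0.0561 4.2057]  S=[0.9254]  K=[0.5462; -0.0606]  nu=[3.3804]  x^+=[0.5258, 5.5166]  P^+=[0.2294 -0.0255; -0.0255 4.2023]

P_post[0,1] = -0.0255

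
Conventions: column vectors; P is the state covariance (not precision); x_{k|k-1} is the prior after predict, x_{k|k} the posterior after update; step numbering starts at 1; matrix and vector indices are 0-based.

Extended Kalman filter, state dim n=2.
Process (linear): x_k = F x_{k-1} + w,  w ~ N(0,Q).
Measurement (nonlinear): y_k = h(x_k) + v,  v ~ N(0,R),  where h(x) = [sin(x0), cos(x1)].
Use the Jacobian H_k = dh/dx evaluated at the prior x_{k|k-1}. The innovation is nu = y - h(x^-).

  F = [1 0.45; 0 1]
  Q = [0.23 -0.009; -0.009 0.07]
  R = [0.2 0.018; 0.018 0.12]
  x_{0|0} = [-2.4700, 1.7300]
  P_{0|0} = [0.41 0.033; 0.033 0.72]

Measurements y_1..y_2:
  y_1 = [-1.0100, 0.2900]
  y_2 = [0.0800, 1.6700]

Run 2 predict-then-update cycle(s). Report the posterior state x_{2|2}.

step 1: x^-=[-1.6915, 1.7300]  P^-=[0.8155 0.3480; 0.3480 0.7900]  H_jac=[-0.1204 0.0000; 0.0000 -0.9874]  S=[0.2118 0.0594; 0.0594 0.8901]  K=[-0.3621 -0.3618; 0.0487 -0.8795]  nu=[-0.0173, 0.4485]  x^+=[-1.8475, 1.3347]  P^+=[0.6556 0.0506; 0.0506 0.1060]
step 2: x^-=[-1.2469, 1.3347]  P^-=[0.9526 0.0893; 0.0893 0.1760]  H_jac=[0.3182 0.0000; 0.0000 -0.9723]  S=[0.2965 -0.0096; -0.0096 0.2864]  K=[1.0138 -0.2691; 0.0765 -0.5950]  nu=[1.0280, 1.4361]  x^+=[-0.5911, 0.5589]  P^+=[0.6219 0.0144; 0.0144 0.0720]

x_post = [-0.5911, 0.5589]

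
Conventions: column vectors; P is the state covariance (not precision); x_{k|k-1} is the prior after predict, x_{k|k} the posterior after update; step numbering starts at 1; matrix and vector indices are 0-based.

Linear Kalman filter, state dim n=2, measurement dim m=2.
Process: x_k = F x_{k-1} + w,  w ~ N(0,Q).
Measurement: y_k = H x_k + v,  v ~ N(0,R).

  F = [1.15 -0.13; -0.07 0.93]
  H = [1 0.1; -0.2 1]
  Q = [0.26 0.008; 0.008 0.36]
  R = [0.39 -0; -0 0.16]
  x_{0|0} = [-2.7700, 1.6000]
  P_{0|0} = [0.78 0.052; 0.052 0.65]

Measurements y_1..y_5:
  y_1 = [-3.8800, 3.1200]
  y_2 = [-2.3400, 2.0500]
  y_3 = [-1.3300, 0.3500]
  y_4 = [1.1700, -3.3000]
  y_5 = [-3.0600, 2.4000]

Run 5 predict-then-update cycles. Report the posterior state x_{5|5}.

step 1: x^-=[-3.3935, 1.6819]  P^-=[1.2870 -0.0773; -0.0773 0.9192]  S=[1.6707 -0.2412; -0.2412 1.1616]  K=[0.7465 -0.1331; 0.1288 0.8314]  nu=[-0.6547, 0.7594]  x^+=[-3.9833, 2.2289]  P^+=[0.2875 0.0362; 0.0362 0.1403]
step 2: x^-=[-4.8705, 2.3517]  P^-=[0.6318 0.0069; 0.0069 0.4780]  S=[1.0279 -0.0717; -0.0717 0.6605]  K=[0.6073 -0.1148; 0.1044 0.7329]  nu=[2.2954, -1.2758]  x^+=[-3.3302, 1.6563]  P^+=[0.2340 0.0284; 0.0284 0.1230]
step 3: x^-=[-4.0450, 1.7735]  P^-=[0.5630 0.0050; 0.0050 0.4638]  S=[0.9587 -0.0614; -0.0614 0.6443]  K=[0.5807 -0.1118; 0.1001 0.7278]  nu=[2.5377, -2.2325]  x^+=[-2.3219, 0.4028]  P^+=[0.2238 0.0269; 0.0269 0.1218]
step 4: x^-=[-2.7226, 0.5371]  P^-=[0.5500 0.0042; 0.0042 0.4630]  S=[0.9454 -0.0595; -0.0595 0.6433]  K=[0.5751 -0.1112; 0.0993 0.7276]  nu=[3.8389, -4.3817]  x^+=[-0.0276, -2.2698]  P^+=[0.2217 0.0265; 0.0265 0.1217]
step 5: x^-=[0.2633, -2.1089]  P^-=[0.5473 0.0041; 0.0041 0.4629]  S=[0.9427 -0.0592; -0.0592 0.6432]  K=[0.5740 -0.1110; 0.0991 0.7276]  nu=[-3.1124, 4.5616]  x^+=[-2.0297, 0.9016]  P^+=[0.2212 0.0265; 0.0265 0.1217]

x_post = [-2.0297, 0.9016]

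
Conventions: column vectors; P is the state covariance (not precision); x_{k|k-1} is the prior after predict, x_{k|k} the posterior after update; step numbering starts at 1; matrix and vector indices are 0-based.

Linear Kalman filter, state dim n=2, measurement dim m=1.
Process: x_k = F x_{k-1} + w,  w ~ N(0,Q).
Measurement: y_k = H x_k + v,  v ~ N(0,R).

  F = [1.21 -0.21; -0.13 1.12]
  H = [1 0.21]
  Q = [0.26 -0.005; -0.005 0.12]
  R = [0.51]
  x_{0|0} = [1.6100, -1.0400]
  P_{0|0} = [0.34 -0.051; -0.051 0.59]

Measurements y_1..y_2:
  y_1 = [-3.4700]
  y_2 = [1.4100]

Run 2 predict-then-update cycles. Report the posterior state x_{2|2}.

x_post = [0.6591, -1.6405]

step 1: x^-=[2.1665, -1.3741]  P^-=[0.8097 -0.2678; -0.2678 0.8807]  S=[1.2461]  K=[0.6047; -0.0665]  nu=[-5.3479]  x^+=[-1.0673, -1.0187]  P^+=[0.3541 -0.2177; -0.2177 0.8752]
step 2: x^-=[-1.0775, -1.0022]  P^-=[0.9277 -0.5675; -0.5675 1.2872]  S=[1.2561]  K=[0.6437; -0.2366]  nu=[2.6980]  x^+=[0.6591, -1.6405]  P^+=[0.4073 -0.3762; -0.3762 1.2169]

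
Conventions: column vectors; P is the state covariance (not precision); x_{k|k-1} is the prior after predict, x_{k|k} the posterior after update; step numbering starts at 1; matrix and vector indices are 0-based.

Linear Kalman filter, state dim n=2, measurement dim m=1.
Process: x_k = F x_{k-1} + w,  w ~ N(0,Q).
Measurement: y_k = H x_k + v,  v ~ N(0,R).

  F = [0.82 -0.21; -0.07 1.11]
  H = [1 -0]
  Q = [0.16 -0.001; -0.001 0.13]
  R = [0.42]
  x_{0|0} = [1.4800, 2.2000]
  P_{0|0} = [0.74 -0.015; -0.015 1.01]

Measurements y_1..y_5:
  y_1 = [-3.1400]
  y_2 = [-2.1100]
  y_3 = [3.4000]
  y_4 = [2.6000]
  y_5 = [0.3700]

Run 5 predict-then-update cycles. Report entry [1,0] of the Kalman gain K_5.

step 1: x^-=[0.7516, 2.3384]  P^-=[0.7073 -0.2928; -0.2928 1.3804]  S=[1.1273]  K=[0.6274; -0.2597]  nu=[-3.8916]  x^+=[-1.6901, 3.3491]  P^+=[0.2635 -0.1091; -0.1091 1.3043]
step 2: x^-=[-2.0892, 3.8358]  P^-=[0.4323 -0.4211; -0.4211 1.7553]  S=[0.8523]  K=[0.5072; -0.4940]  nu=[-0.0208]  x^+=[-2.0997, 3.8461]  P^+=[0.2130 -0.2075; -0.2075 1.5473]
step 3: x^-=[-2.5295, 4.4162]  P^-=[0.4429 -0.5658; -0.5658 2.0697]  S=[0.8629]  K=[0.5133; -0.6557]  nu=[5.9295]  x^+=[0.5141, 0.5283]  P^+=[0.2156 -0.2754; -0.2754 1.6987]
step 4: x^-=[0.3106, 0.5504]  P^-=[0.4747 -0.6641; -0.6641 2.2668]  S=[0.8947]  K=[0.5306; -0.7422]  nu=[2.2894]  x^+=[1.5253, -1.1488]  P^+=[0.2228 -0.3117; -0.3117 1.7740]
step 5: x^-=[1.4920, -1.3819]  P^-=[0.4954 -0.7156; -0.7156 2.3653]  S=[0.9154]  K=[0.5412; -0.7817]  nu=[-1.1220]  x^+=[0.8848, -0.5048]  P^+=[0.2273 -0.3283; -0.3283 1.8058]

K[1,0] = -0.7817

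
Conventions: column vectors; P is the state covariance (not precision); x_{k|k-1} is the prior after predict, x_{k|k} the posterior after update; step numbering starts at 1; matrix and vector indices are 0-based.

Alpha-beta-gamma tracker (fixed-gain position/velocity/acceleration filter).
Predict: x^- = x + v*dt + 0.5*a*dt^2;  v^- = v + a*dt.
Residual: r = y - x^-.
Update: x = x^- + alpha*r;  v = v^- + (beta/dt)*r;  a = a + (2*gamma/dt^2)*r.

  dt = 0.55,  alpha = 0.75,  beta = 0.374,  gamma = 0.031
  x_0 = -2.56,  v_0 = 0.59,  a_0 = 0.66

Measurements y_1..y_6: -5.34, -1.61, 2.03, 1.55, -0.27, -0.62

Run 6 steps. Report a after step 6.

a_post = -0.2703

step 1: x_pred=-2.1357  r=-3.2043  x^+=-4.5389  v^+=-1.2259  a^+=0.0032
step 2: x_pred=-5.2127  r=3.6027  x^+=-2.5107  v^+=1.2257  a^+=0.7416
step 3: x_pred=-1.7244  r=3.7544  x^+=1.0914  v^+=4.1866  a^+=1.5111
step 4: x_pred=3.6226  r=-2.0726  x^+=2.0681  v^+=3.6083  a^+=1.0863
step 5: x_pred=4.2170  r=-4.4870  x^+=0.8518  v^+=1.1546  a^+=0.1667
step 6: x_pred=1.5120  r=-2.1320  x^+=-0.0870  v^+=-0.2035  a^+=-0.2703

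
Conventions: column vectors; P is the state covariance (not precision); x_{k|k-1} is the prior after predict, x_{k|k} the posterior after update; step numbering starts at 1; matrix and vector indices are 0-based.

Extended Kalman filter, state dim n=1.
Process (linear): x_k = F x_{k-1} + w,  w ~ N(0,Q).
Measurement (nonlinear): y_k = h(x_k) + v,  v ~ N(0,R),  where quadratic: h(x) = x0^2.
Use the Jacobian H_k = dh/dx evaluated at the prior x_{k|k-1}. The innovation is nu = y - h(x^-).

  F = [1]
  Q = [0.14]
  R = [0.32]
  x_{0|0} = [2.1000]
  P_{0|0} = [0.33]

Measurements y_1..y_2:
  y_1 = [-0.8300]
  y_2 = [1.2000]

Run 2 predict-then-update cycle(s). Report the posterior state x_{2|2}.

step 1: x^-=[2.1000]  P^-=[0.4700]  H_jac=[4.2000]  S=[8.6108]  K=[0.2292]  nu=[-5.2400]  x^+=[0.8987]  P^+=[0.0175]
step 2: x^-=[0.8987]  P^-=[0.1575]  H_jac=[1.7975]  S=[0.8288]  K=[0.3415]  nu=[0.3923]  x^+=[1.0327]  P^+=[0.0608]

x_post = [1.0327]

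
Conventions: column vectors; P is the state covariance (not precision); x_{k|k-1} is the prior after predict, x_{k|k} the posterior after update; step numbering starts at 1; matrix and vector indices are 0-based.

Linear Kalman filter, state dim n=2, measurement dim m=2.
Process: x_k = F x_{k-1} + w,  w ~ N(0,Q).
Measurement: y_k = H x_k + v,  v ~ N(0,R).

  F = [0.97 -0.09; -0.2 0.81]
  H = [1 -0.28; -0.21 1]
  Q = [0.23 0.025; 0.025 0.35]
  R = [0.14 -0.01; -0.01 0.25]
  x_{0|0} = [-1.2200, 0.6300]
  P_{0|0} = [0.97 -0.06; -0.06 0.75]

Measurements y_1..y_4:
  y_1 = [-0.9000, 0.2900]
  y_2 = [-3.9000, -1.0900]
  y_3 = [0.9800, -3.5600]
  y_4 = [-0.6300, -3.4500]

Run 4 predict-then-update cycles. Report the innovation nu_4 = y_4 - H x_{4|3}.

innov = [-0.7234, -1.6014]

step 1: x^-=[-1.2401, 0.7543]  P^-=[1.1592 -0.2661; -0.2661 0.9003]  S=[1.5188 -0.7872; -0.7872 1.3132]  K=[0.8867 0.1436; 0.0526 0.7597]  nu=[0.5513, -0.7247]  x^+=[-0.8553, 0.2327]  P^+=[0.1384 0.0561; 0.0561 0.2012]
step 2: x^-=[-0.8506, 0.3596]  P^-=[0.3521 0.0286; 0.0286 0.4694]  S=[0.5129 -0.1851; -0.1851 0.7229]  K=[0.7142 0.1201; 0.0339 0.6497]  nu=[-2.9487, -1.6282]  x^+=[-3.1523, -0.7983]  P^+=[0.1118 0.0464; 0.0464 0.1718]
step 3: x^-=[-2.9858, -0.0162]  P^-=[0.3285 0.0281; 0.0281 0.4522]  S=[0.4882 -0.1759; -0.1759 0.7049]  K=[0.6986 0.1163; 0.0288 0.6403]  nu=[3.9613, -4.1709]  x^+=[-0.7034, -2.5727]  P^+=[0.1092 0.0450; 0.0450 0.1692]
step 4: x^-=[-0.4507, -1.9432]  P^-=[0.3263 0.0277; 0.0277 0.4508]  S=[0.4862 -0.1755; -0.1755 0.7036]  K=[0.6970 0.1157; 0.0280 0.6395]  nu=[-0.7234, -1.6014]  x^+=[-1.1403, -2.9876]  P^+=[0.1090 0.0449; 0.0449 0.1690]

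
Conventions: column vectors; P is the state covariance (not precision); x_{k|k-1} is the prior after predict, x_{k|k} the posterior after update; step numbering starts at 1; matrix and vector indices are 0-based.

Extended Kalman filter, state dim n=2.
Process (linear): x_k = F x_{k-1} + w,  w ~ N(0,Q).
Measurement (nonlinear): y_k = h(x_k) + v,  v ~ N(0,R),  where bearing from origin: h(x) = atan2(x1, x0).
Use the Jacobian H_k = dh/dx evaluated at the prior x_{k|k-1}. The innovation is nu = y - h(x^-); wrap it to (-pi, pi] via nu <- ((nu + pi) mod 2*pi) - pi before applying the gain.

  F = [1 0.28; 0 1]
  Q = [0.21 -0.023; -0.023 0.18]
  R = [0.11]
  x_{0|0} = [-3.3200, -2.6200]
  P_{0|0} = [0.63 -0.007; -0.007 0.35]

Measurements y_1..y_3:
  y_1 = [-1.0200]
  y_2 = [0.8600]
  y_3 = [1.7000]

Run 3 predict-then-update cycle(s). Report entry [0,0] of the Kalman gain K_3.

K[0,0] = 0.0127

step 1: x^-=[-4.0536, -2.6200]  P^-=[0.8635 0.0680; 0.0680 0.5300]  H_jac=[0.1125 -0.1740]  S=[0.1343]  K=[0.6350; -0.6297]  nu=[1.5478]  x^+=[-3.0708, -3.5947]  P^+=[0.8094 0.1217; 0.1217 0.4767]
step 2: x^-=[-4.0773, -3.5947]  P^-=[1.1249 0.2322; 0.2322 0.6567]  H_jac=[0.1217 -0.1380]  S=[0.1314]  K=[0.7979; -0.4749]  nu=[-3.0042]  x^+=[-6.4744, -2.1680]  P^+=[1.0413 0.2820; 0.2820 0.6271]
step 3: x^-=[-7.0815, -2.1680]  P^-=[1.4583 0.4346; 0.4346 0.8071]  H_jac=[0.0395 -0.1291]  S=[0.1213]  K=[0.0127; -0.7175]  nu=[-1.7387]  x^+=[-7.1035, -0.9205]  P^+=[1.4583 0.4357; 0.4357 0.7447]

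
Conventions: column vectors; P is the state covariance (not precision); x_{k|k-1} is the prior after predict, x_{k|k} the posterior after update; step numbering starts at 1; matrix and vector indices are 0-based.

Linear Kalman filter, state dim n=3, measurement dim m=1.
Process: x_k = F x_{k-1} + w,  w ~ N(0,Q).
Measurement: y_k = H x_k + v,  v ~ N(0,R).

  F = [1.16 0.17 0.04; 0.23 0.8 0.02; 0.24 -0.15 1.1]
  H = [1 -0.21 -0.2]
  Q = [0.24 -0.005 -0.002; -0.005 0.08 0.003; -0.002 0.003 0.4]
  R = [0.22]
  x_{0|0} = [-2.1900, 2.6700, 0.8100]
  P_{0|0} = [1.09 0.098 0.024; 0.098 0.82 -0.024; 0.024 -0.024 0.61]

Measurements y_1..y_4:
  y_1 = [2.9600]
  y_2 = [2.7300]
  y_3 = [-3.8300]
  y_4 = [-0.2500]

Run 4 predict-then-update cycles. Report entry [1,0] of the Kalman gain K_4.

step 1: x^-=[-2.0541, 1.6485, -0.0351]  P^-=[1.7719 0.4925 0.3208; 0.4925 0.6982 -0.0212; 0.3208 -0.0212 1.2329]  S=[1.7351]  K=[0.9247; 0.2018; 0.0454]  nu=[5.3533]  x^+=[2.8958, 2.7288, 0.2078]  P^+=[0.2885 0.1688 0.2480; 0.1688 0.6276 -0.0371; 0.2480 -0.0371 1.2293]
step 2: x^-=[3.8314, 2.8533, 0.5143]  P^-=[0.7373 0.3282 0.4061; 0.3282 0.5606 0.0286; 0.4061 0.0286 2.0493]  S=[0.7662]  K=[0.7664; 0.2673; -0.0128]  nu=[-0.3993]  x^+=[3.5253, 2.7465, 0.5194]  P^+=[0.2873 0.1713 0.4136; 0.1713 0.5059 0.0312; 0.4136 0.0312 2.0491]
step 3: x^-=[4.5770, 3.0184, 1.0054]  P^-=[0.7508 0.3222 0.6698; 0.3222 0.4876 0.1642; 0.6698 0.1642 3.1031]  S=[0.7270]  K=[0.7554; 0.2572; 0.0202]  nu=[-7.5721]  x^+=[-1.1432, 1.0708, 0.8526]  P^+=[0.3359 0.1810 0.6587; 0.1810 0.4395 0.1605; 0.6587 0.1605 3.1028]
step 4: x^-=[-1.1100, 0.6108, 0.5028]  P^-=[0.8444 0.3489 1.0686; 0.3489 0.4581 0.3761; 1.0686 0.3761 4.4655]  S=[0.7208]  K=[0.7733; 0.2463; 0.1339]  nu=[1.0888]  x^+=[-0.2680, 0.8789, 0.6486]  P^+=[0.4134 0.2117 0.9940; 0.2117 0.4144 0.3523; 0.9940 0.3523 4.4525]

K[1,0] = 0.2463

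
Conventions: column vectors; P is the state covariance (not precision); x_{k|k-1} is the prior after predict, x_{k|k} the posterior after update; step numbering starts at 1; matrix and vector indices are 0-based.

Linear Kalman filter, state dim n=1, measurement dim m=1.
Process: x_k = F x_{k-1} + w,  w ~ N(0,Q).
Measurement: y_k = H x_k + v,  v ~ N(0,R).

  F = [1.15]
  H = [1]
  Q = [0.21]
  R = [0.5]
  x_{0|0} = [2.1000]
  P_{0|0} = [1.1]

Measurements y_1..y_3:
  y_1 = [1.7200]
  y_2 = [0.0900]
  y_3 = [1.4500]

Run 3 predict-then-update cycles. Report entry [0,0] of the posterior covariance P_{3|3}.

step 1: x^-=[2.4150]  P^-=[1.6647]  S=[2.1647]  K=[0.7690]  nu=[-0.6950]  x^+=[1.8805]  P^+=[0.3845]
step 2: x^-=[2.1626]  P^-=[0.7185]  S=[1.2185]  K=[0.5897]  nu=[-2.0726]  x^+=[0.9405]  P^+=[0.2948]
step 3: x^-=[1.0815]  P^-=[0.5999]  S=[1.0999]  K=[0.5454]  nu=[0.3685]  x^+=[1.2825]  P^+=[0.2727]

P_post[0,0] = 0.2727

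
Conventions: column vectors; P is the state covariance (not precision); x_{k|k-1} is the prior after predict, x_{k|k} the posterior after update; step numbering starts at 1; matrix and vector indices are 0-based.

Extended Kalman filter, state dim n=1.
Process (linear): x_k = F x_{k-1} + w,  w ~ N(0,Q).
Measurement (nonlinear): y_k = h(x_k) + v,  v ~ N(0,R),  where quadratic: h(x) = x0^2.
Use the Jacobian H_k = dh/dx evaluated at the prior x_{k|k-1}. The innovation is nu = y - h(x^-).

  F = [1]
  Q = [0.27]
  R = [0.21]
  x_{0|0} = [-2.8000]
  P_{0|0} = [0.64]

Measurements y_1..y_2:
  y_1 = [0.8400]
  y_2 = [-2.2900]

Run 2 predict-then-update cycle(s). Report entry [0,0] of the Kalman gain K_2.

step 1: x^-=[-2.8000]  P^-=[0.9100]  H_jac=[-5.6000]  S=[28.7476]  K=[-0.1773]  nu=[-7.0000]  x^+=[-1.5591]  P^+=[0.0066]
step 2: x^-=[-1.5591]  P^-=[0.2766]  H_jac=[-3.1183]  S=[2.9000]  K=[-0.2975]  nu=[-4.7209]  x^+=[-0.1548]  P^+=[0.0200]

K[0,0] = -0.2975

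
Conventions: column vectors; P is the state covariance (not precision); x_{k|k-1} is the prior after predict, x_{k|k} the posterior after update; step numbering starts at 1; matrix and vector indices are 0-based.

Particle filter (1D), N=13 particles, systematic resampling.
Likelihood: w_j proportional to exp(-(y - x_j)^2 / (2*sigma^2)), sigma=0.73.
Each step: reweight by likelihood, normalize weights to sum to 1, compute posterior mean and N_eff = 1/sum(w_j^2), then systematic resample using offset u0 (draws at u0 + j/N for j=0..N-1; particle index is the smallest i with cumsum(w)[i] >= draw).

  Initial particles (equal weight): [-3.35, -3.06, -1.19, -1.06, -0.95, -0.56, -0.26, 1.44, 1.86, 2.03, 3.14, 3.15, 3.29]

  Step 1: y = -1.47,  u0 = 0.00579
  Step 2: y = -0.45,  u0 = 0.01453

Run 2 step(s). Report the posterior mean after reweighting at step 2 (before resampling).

step 1: w=[0.0107, 0.0274, 0.2731, 0.2511, 0.2281, 0.1352, 0.0744, 0.0001, 0.0000, 0.0000, 0.0000, 0.0000, 0.0000]  mean=-1.0223  Neff=4.6664  idx=[0, 2, 2, 2, 3, 3, 3, 3, 4, 4, 4, 5, 6]
step 2: w=[0.0000, 0.0669, 0.0669, 0.0669, 0.0789, 0.0789, 0.0789, 0.0789, 0.0884, 0.0884, 0.0884, 0.1105, 0.1081]  mean=-0.9153  Neff=11.6756  idx=[1, 2, 3, 4, 5, 6, 7, 8, 9, 10, 11, 11, 12]

post_mean = -0.9153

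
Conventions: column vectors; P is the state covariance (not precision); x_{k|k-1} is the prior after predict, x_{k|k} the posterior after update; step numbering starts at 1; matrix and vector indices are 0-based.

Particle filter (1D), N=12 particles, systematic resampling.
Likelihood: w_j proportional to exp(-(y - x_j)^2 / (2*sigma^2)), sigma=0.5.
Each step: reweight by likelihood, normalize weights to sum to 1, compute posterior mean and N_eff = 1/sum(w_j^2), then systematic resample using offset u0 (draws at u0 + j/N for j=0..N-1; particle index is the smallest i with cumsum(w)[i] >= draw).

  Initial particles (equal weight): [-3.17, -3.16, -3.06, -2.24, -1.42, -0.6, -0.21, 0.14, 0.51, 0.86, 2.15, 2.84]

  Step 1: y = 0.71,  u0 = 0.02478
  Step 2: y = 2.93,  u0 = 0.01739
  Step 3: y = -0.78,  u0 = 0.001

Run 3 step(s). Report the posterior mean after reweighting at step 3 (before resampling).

post_mean = 0.7151

step 1: w=[0.0000, 0.0000, 0.0000, 0.0000, 0.0000, 0.0123, 0.0699, 0.1983, 0.3505, 0.3630, 0.0060, 0.0000]  mean=0.5096  Neff=3.3445  idx=[6, 7, 7, 7, 8, 8, 8, 8, 9, 9, 9, 9]
step 2: w=[0.0000, 0.0002, 0.0002, 0.0002, 0.0103, 0.0103, 0.0103, 0.0103, 0.2395, 0.2395, 0.2395, 0.2395]  mean=0.8451  Neff=4.3503  idx=[5, 8, 8, 8, 9, 9, 9, 10, 10, 11, 11, 11]
step 3: w=[0.4141, 0.0533, 0.0533, 0.0533, 0.0533, 0.0533, 0.0533, 0.0533, 0.0533, 0.0533, 0.0533, 0.0533]  mean=0.7151  Neff=4.9331  idx=[0, 0, 0, 0, 0, 1, 2, 4, 5, 7, 8, 10]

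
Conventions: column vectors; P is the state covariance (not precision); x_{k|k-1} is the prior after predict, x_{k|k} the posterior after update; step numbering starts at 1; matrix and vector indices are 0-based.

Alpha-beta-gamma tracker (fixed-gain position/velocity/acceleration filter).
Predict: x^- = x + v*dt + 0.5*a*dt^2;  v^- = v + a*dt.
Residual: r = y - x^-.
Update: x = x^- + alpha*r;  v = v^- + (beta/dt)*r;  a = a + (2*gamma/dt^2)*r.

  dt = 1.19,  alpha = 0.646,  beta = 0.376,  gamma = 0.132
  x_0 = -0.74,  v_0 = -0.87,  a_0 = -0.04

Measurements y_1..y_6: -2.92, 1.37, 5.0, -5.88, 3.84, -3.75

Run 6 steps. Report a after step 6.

step 1: x_pred=-1.8036  r=-1.1164  x^+=-2.5248  v^+=-1.2703  a^+=-0.2481
step 2: x_pred=-4.2122  r=5.5822  x^+=-0.6061  v^+=0.1982  a^+=0.7925
step 3: x_pred=0.1909  r=4.8091  x^+=3.2976  v^+=2.6608  a^+=1.6891
step 4: x_pred=7.6599  r=-13.5399  x^+=-1.0869  v^+=0.3927  a^+=-0.8351
step 5: x_pred=-1.2109  r=5.0509  x^+=2.0520  v^+=0.9948  a^+=0.1065
step 6: x_pred=3.3112  r=-7.0612  x^+=-1.2503  v^+=-1.1096  a^+=-1.2099

a_post = -1.2099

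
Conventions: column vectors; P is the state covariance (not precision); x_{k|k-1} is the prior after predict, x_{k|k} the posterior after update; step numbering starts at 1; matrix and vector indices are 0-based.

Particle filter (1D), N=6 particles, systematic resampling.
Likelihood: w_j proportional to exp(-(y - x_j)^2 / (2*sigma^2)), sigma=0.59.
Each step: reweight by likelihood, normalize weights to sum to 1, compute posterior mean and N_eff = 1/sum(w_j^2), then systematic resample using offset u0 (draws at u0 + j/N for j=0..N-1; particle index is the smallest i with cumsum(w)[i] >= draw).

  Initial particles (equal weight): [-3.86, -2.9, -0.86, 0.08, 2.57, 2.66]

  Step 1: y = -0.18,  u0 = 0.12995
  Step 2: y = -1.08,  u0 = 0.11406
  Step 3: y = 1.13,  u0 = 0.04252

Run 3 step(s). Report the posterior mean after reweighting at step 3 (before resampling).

step 1: w=[0.0000, 0.0000, 0.3619, 0.6381, 0.0000, 0.0000]  mean=-0.2602  Neff=1.8584  idx=[2, 2, 3, 3, 3, 3]
step 2: w=[0.3816, 0.3816, 0.0592, 0.0592, 0.0592, 0.0592]  mean=-0.6374  Neff=3.2762  idx=[0, 0, 1, 1, 2, 5]
step 3: w=[0.0080, 0.0080, 0.0080, 0.0080, 0.4840, 0.4840]  mean=0.0500  Neff=2.1330  idx=[4, 4, 4, 5, 5, 5]

post_mean = 0.0500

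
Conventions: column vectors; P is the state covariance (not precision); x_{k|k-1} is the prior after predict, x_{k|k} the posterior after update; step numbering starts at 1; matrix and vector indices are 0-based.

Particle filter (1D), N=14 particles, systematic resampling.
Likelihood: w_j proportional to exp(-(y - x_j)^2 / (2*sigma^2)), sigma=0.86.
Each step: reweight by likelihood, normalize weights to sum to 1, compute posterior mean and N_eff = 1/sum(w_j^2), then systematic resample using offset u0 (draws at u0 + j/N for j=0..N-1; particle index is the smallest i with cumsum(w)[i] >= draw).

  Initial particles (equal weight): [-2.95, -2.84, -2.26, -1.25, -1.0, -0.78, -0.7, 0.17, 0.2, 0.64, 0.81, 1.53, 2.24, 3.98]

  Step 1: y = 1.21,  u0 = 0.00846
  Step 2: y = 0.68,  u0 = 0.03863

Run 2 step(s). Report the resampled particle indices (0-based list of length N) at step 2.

step 1: w=[0.0000, 0.0000, 0.0001, 0.0039, 0.0085, 0.0159, 0.0197, 0.1115, 0.1162, 0.1859, 0.2079, 0.2161, 0.1130, 0.0013]  mean=0.8789  Neff=6.1004  idx=[4, 7, 7, 8, 9, 9, 9, 10, 10, 10, 11, 11, 11, 12]
step 2: w=[0.0139, 0.0785, 0.0785, 0.0801, 0.0935, 0.0935, 0.0935, 0.0926, 0.0926, 0.0926, 0.0575, 0.0575, 0.0575, 0.0181]  mean=0.7377  Neff=12.3215  idx=[1, 2, 3, 4, 4, 5, 6, 7, 7, 8, 9, 10, 11, 12]

resampled_idx = [1, 2, 3, 4, 4, 5, 6, 7, 7, 8, 9, 10, 11, 12]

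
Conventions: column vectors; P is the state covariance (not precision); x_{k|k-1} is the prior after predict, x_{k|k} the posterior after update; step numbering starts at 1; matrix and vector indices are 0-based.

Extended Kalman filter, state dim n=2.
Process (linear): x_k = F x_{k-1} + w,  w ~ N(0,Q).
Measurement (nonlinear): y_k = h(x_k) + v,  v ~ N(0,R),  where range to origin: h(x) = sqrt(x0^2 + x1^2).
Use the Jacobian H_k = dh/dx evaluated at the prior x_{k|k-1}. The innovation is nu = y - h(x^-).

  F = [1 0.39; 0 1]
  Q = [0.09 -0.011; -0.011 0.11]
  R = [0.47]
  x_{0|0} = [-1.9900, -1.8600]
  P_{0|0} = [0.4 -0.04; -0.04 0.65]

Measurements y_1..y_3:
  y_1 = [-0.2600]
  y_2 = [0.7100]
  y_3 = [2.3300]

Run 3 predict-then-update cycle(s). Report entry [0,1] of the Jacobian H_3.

step 1: x^-=[-2.7154, -1.8600]  P^-=[0.5577 0.2025; 0.2025 0.7600]  H_jac=[-0.8250 -0.5651]  S=[1.2811]  K=[-0.4485; -0.4657]  nu=[-3.5514]  x^+=[-1.1228, -0.2063]  P^+=[0.3000 -0.0650; -0.0650 0.4822]
step 2: x^-=[-1.2032, -0.2063]  P^-=[0.4126 0.1120; 0.1120 0.5922]  H_jac=[-0.9856 -0.1690]  S=[0.9251]  K=[-0.4601; -0.2275]  nu=[-0.5108]  x^+=[-0.9682, -0.0901]  P^+=[0.2168 0.0152; 0.0152 0.5443]
step 3: x^-=[-1.0033, -0.0901]  P^-=[0.4014 0.2165; 0.2165 0.6543]  H_jac=[-0.9960 -0.0894]  S=[0.9120]  K=[-0.4596; -0.3005]  nu=[1.3226]  x^+=[-1.6113, -0.4876]  P^+=[0.2088 0.0905; 0.0905 0.5719]

H_jac[0,1] = -0.0894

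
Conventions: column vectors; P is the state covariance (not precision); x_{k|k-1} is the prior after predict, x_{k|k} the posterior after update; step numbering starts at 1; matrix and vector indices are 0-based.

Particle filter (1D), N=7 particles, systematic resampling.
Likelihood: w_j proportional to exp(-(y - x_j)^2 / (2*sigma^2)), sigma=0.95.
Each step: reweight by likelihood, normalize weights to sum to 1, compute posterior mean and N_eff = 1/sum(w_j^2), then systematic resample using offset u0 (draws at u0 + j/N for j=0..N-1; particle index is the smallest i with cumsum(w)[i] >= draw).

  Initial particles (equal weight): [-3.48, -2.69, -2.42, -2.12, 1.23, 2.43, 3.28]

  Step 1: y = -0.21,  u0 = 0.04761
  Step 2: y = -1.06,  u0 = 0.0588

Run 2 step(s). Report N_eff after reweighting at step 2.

N_eff = 3.6147

step 1: w=[0.0047, 0.0577, 0.1163, 0.2307, 0.5520, 0.0366, 0.0020]  mean=-0.1673  Neff=2.6588  idx=[1, 3, 3, 4, 4, 4, 4]
step 2: w=[0.1508, 0.3527, 0.3527, 0.0360, 0.0360, 0.0360, 0.0360]  mean=-1.7240  Neff=3.6147  idx=[0, 1, 1, 1, 2, 2, 4]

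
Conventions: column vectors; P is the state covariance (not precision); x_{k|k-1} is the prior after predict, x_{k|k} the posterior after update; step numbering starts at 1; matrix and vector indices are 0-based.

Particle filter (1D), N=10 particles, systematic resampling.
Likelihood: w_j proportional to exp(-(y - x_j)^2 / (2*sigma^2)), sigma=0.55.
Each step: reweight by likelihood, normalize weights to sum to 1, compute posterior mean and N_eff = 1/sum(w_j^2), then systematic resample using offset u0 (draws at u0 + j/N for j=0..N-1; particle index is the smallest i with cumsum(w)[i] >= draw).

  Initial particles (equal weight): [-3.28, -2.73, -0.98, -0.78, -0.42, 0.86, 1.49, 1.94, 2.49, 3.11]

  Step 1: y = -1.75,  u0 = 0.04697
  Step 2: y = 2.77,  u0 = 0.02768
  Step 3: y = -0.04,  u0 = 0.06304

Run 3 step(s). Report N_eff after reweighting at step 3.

N_eff = 9.7701

step 1: w=[0.0241, 0.2362, 0.4336, 0.2440, 0.0621, 0.0000, 0.0000, 0.0000, 0.0000, 0.0000]  mean=-1.3653  Neff=3.2491  idx=[1, 1, 1, 2, 2, 2, 2, 3, 3, 4]
step 2: w=[0.0000, 0.0000, 0.0000, 0.0016, 0.0016, 0.0016, 0.0016, 0.0174, 0.0174, 0.9590]  mean=-0.4360  Neff=1.0866  idx=[8, 9, 9, 9, 9, 9, 9, 9, 9, 9]
step 3: w=[0.0540, 0.1051, 0.1051, 0.1051, 0.1051, 0.1051, 0.1051, 0.1051, 0.1051, 0.1051]  mean=-0.4394  Neff=9.7701  idx=[1, 2, 2, 3, 4, 5, 6, 7, 8, 9]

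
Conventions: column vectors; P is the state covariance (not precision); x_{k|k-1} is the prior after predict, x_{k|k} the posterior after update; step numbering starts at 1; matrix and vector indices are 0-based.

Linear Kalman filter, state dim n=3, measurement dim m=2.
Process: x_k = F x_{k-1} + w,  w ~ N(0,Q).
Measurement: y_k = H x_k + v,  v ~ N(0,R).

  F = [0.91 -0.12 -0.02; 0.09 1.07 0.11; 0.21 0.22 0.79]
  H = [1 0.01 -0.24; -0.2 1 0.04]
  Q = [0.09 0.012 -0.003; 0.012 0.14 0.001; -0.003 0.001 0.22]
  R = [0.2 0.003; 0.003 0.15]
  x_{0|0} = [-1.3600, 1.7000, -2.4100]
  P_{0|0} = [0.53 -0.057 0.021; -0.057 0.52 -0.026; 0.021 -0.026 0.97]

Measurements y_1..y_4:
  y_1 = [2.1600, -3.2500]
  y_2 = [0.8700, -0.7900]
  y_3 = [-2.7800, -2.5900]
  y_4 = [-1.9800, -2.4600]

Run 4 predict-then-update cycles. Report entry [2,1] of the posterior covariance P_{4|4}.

step 1: x^-=[-1.3934, 1.4315, -1.8155]  P^-=[0.5483 -0.0654 0.0768; -0.0654 0.7347 0.1832; 0.0768 0.1832 0.8666]  S=[0.7592 -0.2100; -0.2100 0.9476]  K=[0.6891 -0.0288; 0.0917 0.8172; -0.1185 0.1874]  nu=[3.1034, -4.8876]  x^+=[0.8857, -2.2780, -3.0990]  P^+=[0.1787 0.0266 0.1718; 0.0266 0.1270 0.0296; 0.1718 0.0296 0.8133]
step 2: x^-=[1.1414, -2.6986, -2.7634]  P^-=[0.2282 0.0500 0.1394; 0.0500 0.3122 0.1534; 0.1394 0.1534 0.8114]  S=[0.4083 -0.0218; -0.0218 0.4626]  K=[0.4805 0.0442; 0.0759 0.6700; -0.1137 0.3360]  nu=[-0.9076, 2.2474]  x^+=[0.8047, -1.2617, -1.9051]  P^+=[0.1339 0.0285 0.1583; 0.0285 0.1044 0.0516; 0.1583 0.0516 0.7522]
step 3: x^-=[0.9218, -1.4872, -1.6136]  P^-=[0.1910 0.0492 0.1210; 0.0492 0.2905 0.1602; 0.1210 0.1602 0.7735]  S=[0.3777 -0.0184; -0.0184 0.4406]  K=[0.4327 0.0540; 0.0679 0.6544; -0.1489 0.3728]  nu=[-4.0741, -0.8539]  x^+=[-0.8871, -2.3226, -1.3255]  P^+=[0.1198 0.0278 0.1392; 0.0278 0.1017 0.0553; 0.1392 0.0553 0.7018]
step 4: x^-=[-0.5021, -2.7109, -1.7444]  P^-=[0.1801 0.0457 0.1050; 0.0457 0.2870 0.1561; 0.1050 0.1561 0.7362]  S=[0.3723 -0.0197; -0.0197 0.4379]  K=[0.4200 0.0507; 0.0645 0.6517; -0.1688 0.3682]  nu=[-1.8695, 0.2202]  x^+=[-1.2761, -2.6879, -1.3478]  P^+=[0.1142 0.0267 0.1261; 0.0267 0.1011 0.0534; 0.1261 0.0534 0.6638]

P_post[2,1] = 0.0534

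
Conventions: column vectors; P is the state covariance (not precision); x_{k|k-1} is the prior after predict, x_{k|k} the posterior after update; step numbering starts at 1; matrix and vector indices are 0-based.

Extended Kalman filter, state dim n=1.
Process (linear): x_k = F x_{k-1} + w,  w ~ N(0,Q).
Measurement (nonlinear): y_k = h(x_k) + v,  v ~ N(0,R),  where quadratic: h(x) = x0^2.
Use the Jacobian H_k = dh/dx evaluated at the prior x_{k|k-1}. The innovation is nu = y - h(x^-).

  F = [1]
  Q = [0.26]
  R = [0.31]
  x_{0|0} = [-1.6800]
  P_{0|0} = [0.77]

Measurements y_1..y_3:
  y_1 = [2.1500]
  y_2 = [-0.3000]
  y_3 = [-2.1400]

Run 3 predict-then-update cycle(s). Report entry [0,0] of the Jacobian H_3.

H_jac[0,0] = -1.4672

step 1: x^-=[-1.6800]  P^-=[1.0300]  H_jac=[-3.3600]  S=[11.9383]  K=[-0.2899]  nu=[-0.6724]  x^+=[-1.4851]  P^+=[0.0267]
step 2: x^-=[-1.4851]  P^-=[0.2867]  H_jac=[-2.9702]  S=[2.8396]  K=[-0.2999]  nu=[-2.5055]  x^+=[-0.7336]  P^+=[0.0313]
step 3: x^-=[-0.7336]  P^-=[0.2913]  H_jac=[-1.4672]  S=[0.9371]  K=[-0.4561]  nu=[-2.6782]  x^+=[0.4879]  P^+=[0.0964]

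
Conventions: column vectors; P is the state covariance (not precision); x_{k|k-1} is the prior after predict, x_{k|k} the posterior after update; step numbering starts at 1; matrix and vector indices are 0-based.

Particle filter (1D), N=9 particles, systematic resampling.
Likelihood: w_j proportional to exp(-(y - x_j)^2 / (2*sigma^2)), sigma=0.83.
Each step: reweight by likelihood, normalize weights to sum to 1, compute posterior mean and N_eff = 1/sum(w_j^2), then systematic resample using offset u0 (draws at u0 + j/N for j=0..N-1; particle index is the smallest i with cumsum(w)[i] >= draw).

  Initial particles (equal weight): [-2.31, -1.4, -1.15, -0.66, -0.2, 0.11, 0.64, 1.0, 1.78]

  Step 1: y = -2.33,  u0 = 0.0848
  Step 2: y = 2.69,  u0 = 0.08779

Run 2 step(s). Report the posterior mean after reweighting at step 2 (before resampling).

step 1: w=[0.4802, 0.2564, 0.1748, 0.0634, 0.0178, 0.0064, 0.0008, 0.0002, 0.0000]  mean=-1.7132  Neff=3.0190  idx=[0, 0, 0, 0, 1, 1, 2, 2, 3]
step 2: w=[0.0000, 0.0000, 0.0000, 0.0000, 0.0154, 0.0154, 0.0650, 0.0650, 0.8389]  mean=-0.7468  Neff=1.4031  idx=[6, 8, 8, 8, 8, 8, 8, 8, 8]

post_mean = -0.7468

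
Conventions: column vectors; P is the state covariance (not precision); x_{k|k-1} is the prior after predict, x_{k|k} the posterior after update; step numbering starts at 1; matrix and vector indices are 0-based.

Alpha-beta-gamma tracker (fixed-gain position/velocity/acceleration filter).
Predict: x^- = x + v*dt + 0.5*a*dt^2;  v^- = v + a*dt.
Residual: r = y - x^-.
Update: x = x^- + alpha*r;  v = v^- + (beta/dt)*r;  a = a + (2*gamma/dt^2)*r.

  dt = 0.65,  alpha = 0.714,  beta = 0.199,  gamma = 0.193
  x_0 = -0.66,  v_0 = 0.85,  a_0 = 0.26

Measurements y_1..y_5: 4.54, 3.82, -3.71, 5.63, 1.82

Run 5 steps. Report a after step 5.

step 1: x_pred=-0.0526  r=4.5926  x^+=3.2265  v^+=2.4250  a^+=4.4558
step 2: x_pred=5.7441  r=-1.9241  x^+=4.3703  v^+=4.7323  a^+=2.6980
step 3: x_pred=8.0162  r=-11.7262  x^+=-0.3563  v^+=2.8959  a^+=-8.0152
step 4: x_pred=-0.1672  r=5.7972  x^+=3.9720  v^+=-0.5392  a^+=-2.7188
step 5: x_pred=3.0472  r=-1.2272  x^+=2.1710  v^+=-2.6821  a^+=-3.8400

a_post = -3.8400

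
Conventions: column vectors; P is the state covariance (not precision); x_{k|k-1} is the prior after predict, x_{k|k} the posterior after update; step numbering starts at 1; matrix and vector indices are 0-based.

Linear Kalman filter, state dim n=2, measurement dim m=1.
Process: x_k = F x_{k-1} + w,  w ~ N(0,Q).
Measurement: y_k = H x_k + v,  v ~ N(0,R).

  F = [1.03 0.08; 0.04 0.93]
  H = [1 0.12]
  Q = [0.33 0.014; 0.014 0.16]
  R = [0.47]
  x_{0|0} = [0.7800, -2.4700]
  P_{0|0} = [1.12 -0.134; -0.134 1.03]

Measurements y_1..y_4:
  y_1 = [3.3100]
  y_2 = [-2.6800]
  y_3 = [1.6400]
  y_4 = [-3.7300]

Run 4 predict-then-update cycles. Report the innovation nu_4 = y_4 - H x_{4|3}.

step 1: x^-=[0.6058, -2.2659]  P^-=[1.5027 0.0080; 0.0080 1.0427]  S=[1.9896]  K=[0.7557; 0.0669]  nu=[2.9761]  x^+=[2.8550, -2.0668]  P^+=[0.3663 -0.0926; -0.0926 1.0338]
step 2: x^-=[2.7753, -1.8079]  P^-=[0.7100 0.0170; 0.0170 1.0478]  S=[1.1991]  K=[0.5938; 0.1190]  nu=[-5.2383]  x^+=[-0.3351, -2.4314]  P^+=[0.2872 -0.0678; -0.0678 1.0308]
step 3: x^-=[-0.5396, -2.2746]  P^-=[0.6301 0.0374; 0.0374 1.0470]  S=[1.1242]  K=[0.5645; 0.1450]  nu=[2.4526]  x^+=[0.8449, -1.9189]  P^+=[0.2719 -0.0546; -0.0546 1.0233]
step 4: x^-=[0.7167, -1.7508]  P^-=[0.6160 0.0488; 0.0488 1.0414]  S=[1.1127]  K=[0.5589; 0.1562]  nu=[-4.2366]  x^+=[-1.6510, -2.4126]  P^+=[0.2685 -0.0483; -0.0483 1.0143]

innov = [-4.2366]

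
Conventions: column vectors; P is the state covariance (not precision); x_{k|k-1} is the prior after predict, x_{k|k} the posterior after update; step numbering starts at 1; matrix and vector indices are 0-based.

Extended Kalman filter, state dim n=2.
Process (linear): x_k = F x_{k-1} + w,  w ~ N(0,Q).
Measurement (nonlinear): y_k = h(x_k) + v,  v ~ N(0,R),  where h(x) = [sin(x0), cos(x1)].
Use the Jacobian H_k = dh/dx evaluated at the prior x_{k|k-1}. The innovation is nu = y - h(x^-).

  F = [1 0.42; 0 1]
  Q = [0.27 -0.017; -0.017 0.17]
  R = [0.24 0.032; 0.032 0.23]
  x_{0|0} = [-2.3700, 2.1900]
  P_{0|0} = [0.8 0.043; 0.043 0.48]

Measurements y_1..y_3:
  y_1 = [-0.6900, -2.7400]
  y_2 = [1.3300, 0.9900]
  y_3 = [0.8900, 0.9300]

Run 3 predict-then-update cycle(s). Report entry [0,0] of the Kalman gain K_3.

step 1: x^-=[-1.4502, 2.1900]  P^-=[1.1908 0.2276; 0.2276 0.6500]  H_jac=[0.1203 0.0000; 0.0000 -0.8143]  S=[0.2572 0.0097; 0.0097 0.6610]  K=[0.5678 -0.2887; 0.1367 -0.8027]  nu=[0.3027, -2.1596]  x^+=[-0.6548, 3.9650]  P^+=[1.0559 0.0592; 0.0592 0.2214]
step 2: x^-=[1.0105, 3.9650]  P^-=[1.4147 0.1352; 0.1352 0.3914]  H_jac=[0.5314 0.0000; 0.0000 0.7335]  S=[0.6396 0.0847; 0.0847 0.4405]  K=[1.1757 -0.0009; 0.0267 0.6464]  nu=[0.4829, 1.6697]  x^+=[1.5767, 5.0573]  P^+=[0.5309 0.0510; 0.0510 0.2039]
step 3: x^-=[3.7007, 5.0573]  P^-=[0.8797 0.1196; 0.1196 0.3739]  H_jac=[-0.8477 0.0000; 0.0000 0.9411]  S=[0.8722 -0.0634; -0.0634 0.5611]  K=[-0.8474 0.1048; -0.0712 0.6190]  nu=[1.4204, 0.5919]  x^+=[2.5591, 5.3225]  P^+=[0.2360 -0.0032; -0.0032 0.1489]

K[0,0] = -0.8474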